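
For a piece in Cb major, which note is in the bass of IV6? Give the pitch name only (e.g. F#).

Ab

IV in Cb major has root Fb; the chord is Fb-Ab-Cb.
The figure 6 means first inversion — the third is in the bass.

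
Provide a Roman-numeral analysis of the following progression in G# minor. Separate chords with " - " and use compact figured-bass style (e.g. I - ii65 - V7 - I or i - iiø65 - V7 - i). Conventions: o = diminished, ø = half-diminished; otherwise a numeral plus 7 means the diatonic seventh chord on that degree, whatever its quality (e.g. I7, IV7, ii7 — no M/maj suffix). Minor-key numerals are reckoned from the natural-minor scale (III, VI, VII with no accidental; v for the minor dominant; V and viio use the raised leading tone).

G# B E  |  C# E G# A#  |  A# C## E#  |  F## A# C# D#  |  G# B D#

VI6 - iiø65 - V/V - V65 - i

G#-B-E: root E is the submediant; major triad there is VI6.
C#-E-G#-A# has root A#, degree 2 in G# minor, so iiø65.
A#-C##-E#: a major triad on A#, the applied dominant of V → V/V.
F##-A#-C#-D# has root D#, degree 5 in G# minor, so V65.
G#-B-D#: root G# is the tonic; minor triad there is i.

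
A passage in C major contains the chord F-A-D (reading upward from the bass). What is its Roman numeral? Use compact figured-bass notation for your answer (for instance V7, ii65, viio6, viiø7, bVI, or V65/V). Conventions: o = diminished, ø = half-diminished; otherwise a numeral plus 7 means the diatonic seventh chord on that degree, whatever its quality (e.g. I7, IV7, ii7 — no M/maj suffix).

The pitches D-F-A form a minor triad rooted on D.
In C major, D is the supertonic; the diatonic minor triad there is ii.
With F in the bass the chord is in first inversion, so the figured bass is 6.

ii6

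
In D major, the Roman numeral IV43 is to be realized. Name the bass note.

D

IV in D major has root G; the chord is G-B-D-F#.
The figure 43 means second inversion — the fifth is in the bass.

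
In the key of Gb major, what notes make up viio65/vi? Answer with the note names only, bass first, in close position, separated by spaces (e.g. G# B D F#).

viio65/vi is a secondary leading-tone chord. The target vi is Eb in Gb major; the applied chord is rooted a semitone below, on D.
Building a fully diminished seventh chord on D gives D-F-Ab-Cb.
With the 65 figure the chord is in first inversion; from the bass F upward in close position it reads F-Ab-Cb-D.

F Ab Cb D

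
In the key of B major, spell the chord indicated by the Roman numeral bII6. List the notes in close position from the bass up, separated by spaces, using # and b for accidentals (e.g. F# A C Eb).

bII6 is the Neapolitan sixth — a major triad on the lowered second degree, here in its customary first inversion. In B major that root is C.
So the chord is C-E-G.
With the 6 figure the chord is in first inversion; from the bass E upward in close position it reads E-G-C.

E G C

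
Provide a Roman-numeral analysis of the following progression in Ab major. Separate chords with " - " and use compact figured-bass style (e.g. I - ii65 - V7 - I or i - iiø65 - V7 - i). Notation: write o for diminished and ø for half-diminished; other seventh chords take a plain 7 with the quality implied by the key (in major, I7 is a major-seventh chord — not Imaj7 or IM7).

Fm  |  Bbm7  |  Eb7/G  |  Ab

vi - ii7 - V65 - I

Fm has root F, degree 6 in Ab major, so vi.
Bbm7 has root Bb, degree 2 in Ab major, so ii7.
Eb7/G: dominant seventh chord on Eb = scale degree 5 → V65.
Ab: root Ab is the tonic; major triad there is I.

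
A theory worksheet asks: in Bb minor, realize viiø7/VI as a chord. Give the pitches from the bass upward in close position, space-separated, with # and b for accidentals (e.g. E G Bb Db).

F Ab Cb Eb

The slash marks an applied leading-tone chord: viio of VI. In Bb minor, VI is Gb, so the leading tone to it is F, a half step below.
Building a half-diminished seventh chord on F gives F-Ab-Cb-Eb.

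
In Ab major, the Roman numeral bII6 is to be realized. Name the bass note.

Db

bII in Ab major has root Bbb; the chord is Bbb-Db-Fb.
The figure 6 means first inversion — the third is in the bass.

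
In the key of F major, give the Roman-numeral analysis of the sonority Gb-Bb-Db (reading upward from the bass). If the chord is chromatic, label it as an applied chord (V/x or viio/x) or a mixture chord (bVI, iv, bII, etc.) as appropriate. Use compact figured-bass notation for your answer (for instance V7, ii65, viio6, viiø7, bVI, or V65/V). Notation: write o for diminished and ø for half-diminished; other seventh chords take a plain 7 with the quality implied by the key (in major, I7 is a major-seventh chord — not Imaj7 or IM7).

Stacked in thirds the chord is Gb-Bb-Db: a major triad on Gb.
Gb is the lowered second degree of F major (diatonic 2 would be G). This is the Neapolitan chord — a major triad on the lowered second degree.

bII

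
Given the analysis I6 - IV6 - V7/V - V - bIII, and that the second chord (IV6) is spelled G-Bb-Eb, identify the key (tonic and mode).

Bb major

The anchor chord is a major triad on Eb, labeled IV6.
IV6 on Eb implies Eb is the subdominant; that puts the tonic at Bb, and the uppercase numeral fits major mode.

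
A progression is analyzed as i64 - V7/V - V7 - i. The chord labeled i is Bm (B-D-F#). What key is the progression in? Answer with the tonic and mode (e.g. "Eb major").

The chord Bm is a minor triad rooted on B; its label is i.
If B is scale degree 1 and the mode makes that degree carry a minor triad, the tonic is B and the mode is minor.

B minor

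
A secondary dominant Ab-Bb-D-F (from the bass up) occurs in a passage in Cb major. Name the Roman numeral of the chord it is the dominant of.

iii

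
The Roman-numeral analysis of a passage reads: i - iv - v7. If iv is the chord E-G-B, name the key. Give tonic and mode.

The chord Em is a minor triad rooted on E; its label is iv.
iv on E implies E is the subdominant; that puts the tonic at B, and the lowercase numeral fits minor mode.

B minor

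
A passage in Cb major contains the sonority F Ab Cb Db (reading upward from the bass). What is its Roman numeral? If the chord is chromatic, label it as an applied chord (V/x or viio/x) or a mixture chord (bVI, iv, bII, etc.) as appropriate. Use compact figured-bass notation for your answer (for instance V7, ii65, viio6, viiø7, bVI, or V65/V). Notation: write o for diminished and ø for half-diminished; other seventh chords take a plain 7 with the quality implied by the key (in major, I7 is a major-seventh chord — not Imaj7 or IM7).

The pitches Db-F-Ab-Cb form a dominant seventh chord rooted on Db.
Db is not a diatonic chord root with this quality in Cb major, but it lies a perfect fifth above Gb (V), so the chord functions as an applied dominant of V.
With F in the bass the chord is in first inversion, so the figured bass is 65.

V65/V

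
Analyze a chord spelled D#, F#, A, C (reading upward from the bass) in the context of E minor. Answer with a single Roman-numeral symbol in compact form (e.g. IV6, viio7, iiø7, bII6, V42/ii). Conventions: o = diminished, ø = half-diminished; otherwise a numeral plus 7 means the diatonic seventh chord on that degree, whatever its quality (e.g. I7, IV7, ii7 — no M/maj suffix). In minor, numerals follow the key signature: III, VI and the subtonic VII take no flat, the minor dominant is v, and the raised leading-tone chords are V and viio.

viio7

Stacked in thirds the chord is D#-F#-A-C: a fully diminished seventh chord on D#.
D# is scale degree 7 in E minor, and a fully diminished seventh chord on that degree is written viio7.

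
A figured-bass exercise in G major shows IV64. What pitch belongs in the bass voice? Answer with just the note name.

G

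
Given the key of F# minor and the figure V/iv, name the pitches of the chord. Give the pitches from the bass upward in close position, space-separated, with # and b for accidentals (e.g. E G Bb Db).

F# A# C#

The slash means an applied dominant: we want the dominant of iv. In F# minor, iv is B minor, and its dominant is built on F#.
Building a major triad on F# gives F#-A#-C#.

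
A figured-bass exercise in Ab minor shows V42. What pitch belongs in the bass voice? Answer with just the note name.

Db

V in Ab minor has root Eb; the chord is Eb-G-Bb-Db.
The figure 42 means third inversion — the seventh is in the bass.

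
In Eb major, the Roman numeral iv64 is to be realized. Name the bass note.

Eb

iv in Eb major has root Ab; the chord is Ab-Cb-Eb.
The figure 64 means second inversion — the fifth is in the bass.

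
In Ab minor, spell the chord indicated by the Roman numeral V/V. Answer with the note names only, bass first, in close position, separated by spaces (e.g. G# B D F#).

V/V is a secondary dominant — the dominant triad of V. V in Ab minor is Eb, so the applied chord's root is Bb, a perfect fifth above.
Building a major triad on Bb gives Bb-D-F.

Bb D F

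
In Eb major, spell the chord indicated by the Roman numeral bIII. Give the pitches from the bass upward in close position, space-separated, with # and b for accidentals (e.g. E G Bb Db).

bIII is a major triad on the lowered third degree, borrowed from the parallel minor. In Eb major that root is Gb.
So the chord is Gb-Bb-Db, a major triad.

Gb Bb Db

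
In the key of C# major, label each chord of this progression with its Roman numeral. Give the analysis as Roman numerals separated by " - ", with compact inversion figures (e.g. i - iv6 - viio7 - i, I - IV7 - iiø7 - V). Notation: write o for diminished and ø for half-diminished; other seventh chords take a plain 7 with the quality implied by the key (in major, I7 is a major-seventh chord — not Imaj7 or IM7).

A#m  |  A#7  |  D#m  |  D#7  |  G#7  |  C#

vi - V7/ii - ii - V7/V - V7 - I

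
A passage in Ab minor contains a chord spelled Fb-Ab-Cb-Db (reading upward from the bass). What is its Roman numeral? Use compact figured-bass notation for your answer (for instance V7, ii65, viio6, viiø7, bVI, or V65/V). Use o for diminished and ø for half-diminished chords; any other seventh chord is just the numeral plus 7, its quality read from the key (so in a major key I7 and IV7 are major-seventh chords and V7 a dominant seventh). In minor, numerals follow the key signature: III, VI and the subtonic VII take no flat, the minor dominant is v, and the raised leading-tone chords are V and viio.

Stacked in thirds the chord is Db-Fb-Ab-Cb: a minor seventh chord on Db.
Db is scale degree 4 in Ab minor, and a minor seventh chord on that degree is written iv7.
With Fb in the bass the chord is in first inversion, so the figured bass is 65.

iv65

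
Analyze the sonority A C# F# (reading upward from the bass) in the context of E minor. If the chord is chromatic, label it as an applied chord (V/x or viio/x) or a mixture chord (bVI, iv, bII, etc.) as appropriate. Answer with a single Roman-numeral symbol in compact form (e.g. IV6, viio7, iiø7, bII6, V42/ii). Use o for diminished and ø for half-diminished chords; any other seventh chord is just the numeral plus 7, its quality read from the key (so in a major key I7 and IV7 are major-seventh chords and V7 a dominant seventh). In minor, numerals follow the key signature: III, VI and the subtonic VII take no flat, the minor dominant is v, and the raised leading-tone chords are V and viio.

ii6

The pitches F#-A-C# form a minor triad rooted on F#.
F# is the second degree of E minor. This is the minor supertonic, borrowed from the parallel major (the Dorian ii).
With A in the bass the chord is in first inversion, so the figured bass is 6.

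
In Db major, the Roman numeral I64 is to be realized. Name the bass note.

Ab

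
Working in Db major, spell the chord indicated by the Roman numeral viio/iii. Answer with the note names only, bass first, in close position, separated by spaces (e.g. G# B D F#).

E G Bb

The slash marks an applied leading-tone chord: viio of iii. In Db major, iii is F, so the leading tone to it is E, a half step below.
Building a diminished triad on E gives E-G-Bb.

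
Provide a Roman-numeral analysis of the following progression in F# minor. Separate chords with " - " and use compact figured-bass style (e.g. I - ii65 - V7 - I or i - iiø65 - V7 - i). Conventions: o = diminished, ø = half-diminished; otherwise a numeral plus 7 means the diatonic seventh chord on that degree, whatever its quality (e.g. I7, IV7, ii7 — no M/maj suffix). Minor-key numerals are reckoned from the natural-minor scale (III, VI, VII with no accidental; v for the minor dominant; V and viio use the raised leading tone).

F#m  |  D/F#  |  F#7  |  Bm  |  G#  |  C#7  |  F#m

F#m: root F# is the tonic; minor triad there is i.
D/F#: root D is the submediant; major triad there is VI6.
F#7: a dominant seventh chord on F#, the applied dominant of iv → V7/iv.
Bm: root B is the subdominant; minor triad there is iv.
G#: a major triad on G#, the applied dominant of V → V/V.
C#7 has root C#, degree 5 in F# minor, so V7.
F#m: root F# is the tonic; minor triad there is i.

i - VI6 - V7/iv - iv - V/V - V7 - i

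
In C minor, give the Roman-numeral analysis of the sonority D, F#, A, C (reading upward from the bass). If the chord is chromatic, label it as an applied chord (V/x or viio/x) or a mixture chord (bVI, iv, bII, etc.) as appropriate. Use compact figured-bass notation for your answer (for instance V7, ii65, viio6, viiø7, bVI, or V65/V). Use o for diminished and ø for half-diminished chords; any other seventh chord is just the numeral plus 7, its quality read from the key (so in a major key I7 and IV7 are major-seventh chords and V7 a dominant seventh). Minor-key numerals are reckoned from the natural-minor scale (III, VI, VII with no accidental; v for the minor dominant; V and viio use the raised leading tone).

The pitches D-F#-A-C form a dominant seventh chord rooted on D.
D is not a diatonic chord root with this quality in C minor, but it lies a perfect fifth above G (V), so the chord functions as an applied dominant of V.

V7/V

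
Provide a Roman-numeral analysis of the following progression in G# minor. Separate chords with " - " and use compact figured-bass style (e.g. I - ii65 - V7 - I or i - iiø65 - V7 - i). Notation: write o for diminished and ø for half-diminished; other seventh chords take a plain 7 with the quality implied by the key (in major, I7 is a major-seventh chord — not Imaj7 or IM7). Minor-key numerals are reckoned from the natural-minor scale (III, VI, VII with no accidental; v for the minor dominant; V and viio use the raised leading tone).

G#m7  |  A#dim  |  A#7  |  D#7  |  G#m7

G#m7: minor seventh chord on G# = scale degree 1 → i7.
A#dim: diminished triad on A# = scale degree 2 → iio.
A#7 is the secondary dominant of V (dominant seventh chord on A#): V7/V.
D#7 has root D#, degree 5 in G# minor, so V7.
G#m7: root G# is the tonic; minor seventh chord there is i7.

i7 - iio - V7/V - V7 - i7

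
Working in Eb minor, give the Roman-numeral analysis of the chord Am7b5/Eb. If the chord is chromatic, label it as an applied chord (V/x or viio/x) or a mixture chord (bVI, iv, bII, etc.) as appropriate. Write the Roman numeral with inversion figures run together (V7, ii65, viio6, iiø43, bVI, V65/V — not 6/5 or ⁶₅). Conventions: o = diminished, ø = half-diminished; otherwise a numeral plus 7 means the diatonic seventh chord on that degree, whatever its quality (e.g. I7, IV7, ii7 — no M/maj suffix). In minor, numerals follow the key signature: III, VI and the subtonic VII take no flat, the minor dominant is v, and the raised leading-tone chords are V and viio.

viiø43/V

Stacked in thirds the chord is A-C-Eb-G: a half-diminished seventh chord on A.
A sits a half step below Bb (V in Eb minor); a diminished chord there is the applied leading-tone chord of V.
With Eb in the bass the chord is in second inversion, so the figured bass is 43.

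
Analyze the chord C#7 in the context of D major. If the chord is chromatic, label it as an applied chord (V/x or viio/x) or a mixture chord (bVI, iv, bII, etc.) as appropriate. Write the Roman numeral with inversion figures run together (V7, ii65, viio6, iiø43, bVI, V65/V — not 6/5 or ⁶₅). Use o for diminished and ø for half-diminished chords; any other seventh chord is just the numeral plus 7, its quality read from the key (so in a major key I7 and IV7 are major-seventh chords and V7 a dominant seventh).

V7/iii

Stacked in thirds the chord is C#-E#-G#-B: a dominant seventh chord on C#.
C# is not a diatonic chord root with this quality in D major, but it lies a perfect fifth above F# (iii), so the chord functions as an applied dominant of iii.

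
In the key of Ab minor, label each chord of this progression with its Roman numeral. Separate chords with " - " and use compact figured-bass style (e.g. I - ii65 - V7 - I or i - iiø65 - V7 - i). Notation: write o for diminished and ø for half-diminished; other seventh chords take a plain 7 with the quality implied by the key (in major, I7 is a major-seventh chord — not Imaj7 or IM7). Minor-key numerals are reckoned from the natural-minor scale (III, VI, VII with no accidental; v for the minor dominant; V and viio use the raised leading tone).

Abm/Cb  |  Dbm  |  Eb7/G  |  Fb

i6 - iv - V65 - VI

Abm/Cb: minor triad on Ab = scale degree 1 → i6.
Dbm: root Db is the subdominant; minor triad there is iv.
Eb7/G: dominant seventh chord on Eb = scale degree 5 → V65.
Fb has root Fb, degree 6 in Ab minor, so VI.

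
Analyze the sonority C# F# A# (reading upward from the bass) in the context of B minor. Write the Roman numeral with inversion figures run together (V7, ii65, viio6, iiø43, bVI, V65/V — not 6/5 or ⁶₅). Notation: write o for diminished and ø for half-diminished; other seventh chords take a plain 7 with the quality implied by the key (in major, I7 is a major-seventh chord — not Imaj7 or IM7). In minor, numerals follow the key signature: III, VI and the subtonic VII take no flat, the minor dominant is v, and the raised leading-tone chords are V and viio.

V64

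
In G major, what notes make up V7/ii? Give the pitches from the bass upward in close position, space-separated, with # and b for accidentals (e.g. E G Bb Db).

E G# B D

The slash means an applied dominant: we want the dominant of ii. In G major, ii is A minor, and its dominant is built on E.
Building a dominant seventh chord on E gives E-G#-B-D.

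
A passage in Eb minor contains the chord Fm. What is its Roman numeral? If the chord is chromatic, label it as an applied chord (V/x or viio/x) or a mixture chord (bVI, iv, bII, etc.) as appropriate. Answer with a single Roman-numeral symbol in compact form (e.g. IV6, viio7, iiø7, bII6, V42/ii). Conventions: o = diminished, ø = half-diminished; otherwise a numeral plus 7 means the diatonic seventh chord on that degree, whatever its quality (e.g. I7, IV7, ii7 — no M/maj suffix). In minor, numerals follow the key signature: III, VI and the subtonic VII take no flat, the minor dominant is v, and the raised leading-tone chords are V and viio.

The pitches F-Ab-C form a minor triad rooted on F.
F is the second degree of Eb minor. This is the minor supertonic, borrowed from the parallel major (the Dorian ii).

ii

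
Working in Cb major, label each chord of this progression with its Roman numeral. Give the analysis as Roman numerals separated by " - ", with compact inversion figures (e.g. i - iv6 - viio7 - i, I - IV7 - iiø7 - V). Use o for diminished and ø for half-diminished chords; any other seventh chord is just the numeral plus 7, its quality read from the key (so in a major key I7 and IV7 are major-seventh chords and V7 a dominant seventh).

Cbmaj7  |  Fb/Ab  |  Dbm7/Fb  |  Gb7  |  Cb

Cbmaj7: major seventh chord on Cb = scale degree 1 → I7.
Fb/Ab has root Fb, degree 4 in Cb major, so IV6.
Dbm7/Fb: minor seventh chord on Db = scale degree 2 → ii65.
Gb7 has root Gb, degree 5 in Cb major, so V7.
Cb has root Cb, degree 1 in Cb major, so I.

I7 - IV6 - ii65 - V7 - I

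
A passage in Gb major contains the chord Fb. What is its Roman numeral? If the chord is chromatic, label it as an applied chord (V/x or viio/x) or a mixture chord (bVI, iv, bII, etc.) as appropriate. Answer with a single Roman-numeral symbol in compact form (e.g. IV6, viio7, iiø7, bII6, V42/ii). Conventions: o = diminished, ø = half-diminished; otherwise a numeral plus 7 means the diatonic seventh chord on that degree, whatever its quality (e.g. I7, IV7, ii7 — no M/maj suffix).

bVII

The pitches Fb-Ab-Cb form a major triad rooted on Fb.
Fb is the lowered seventh degree of Gb major (diatonic 7 would be F). This is a major triad on the lowered seventh degree (the subtonic), borrowed from the parallel minor.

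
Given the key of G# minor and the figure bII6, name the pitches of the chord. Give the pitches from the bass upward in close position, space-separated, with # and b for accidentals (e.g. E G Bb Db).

bII6 is the Neapolitan sixth — a major triad on the lowered second degree, here in its customary first inversion. In G# minor that root is A.
So the chord is A-C#-E.
The figured bass 6 indicates first inversion, placing the third (C#) in the bass: C#-E-A.

C# E A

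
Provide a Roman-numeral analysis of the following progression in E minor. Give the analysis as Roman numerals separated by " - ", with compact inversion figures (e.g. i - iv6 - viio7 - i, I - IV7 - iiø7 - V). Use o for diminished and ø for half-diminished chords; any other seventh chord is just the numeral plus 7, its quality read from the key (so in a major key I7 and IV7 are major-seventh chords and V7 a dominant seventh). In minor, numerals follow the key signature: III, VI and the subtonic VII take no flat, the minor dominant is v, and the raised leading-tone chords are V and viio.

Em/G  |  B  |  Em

Em/G: minor triad on E = scale degree 1 → i6.
B: root B is the dominant; major triad there is V.
Em has root E, degree 1 in E minor, so i.

i6 - V - i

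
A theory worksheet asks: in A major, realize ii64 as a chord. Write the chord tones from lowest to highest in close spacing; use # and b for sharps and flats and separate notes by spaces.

F# B D

In A major, scale degree 2 is B, and the diatonic chord built there is a minor triad.
That chord is spelled B-D-F#.
The figured bass 64 indicates second inversion, placing the fifth (F#) in the bass: F#-B-D.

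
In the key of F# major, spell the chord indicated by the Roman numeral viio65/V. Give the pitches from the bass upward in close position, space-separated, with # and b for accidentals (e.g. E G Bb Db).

The slash marks an applied leading-tone chord: viio of V. In F# major, V is C#, so the leading tone to it is B#, a half step below.
Building a fully diminished seventh chord on B# gives B#-D#-F#-A.
With the 65 figure the chord is in first inversion; from the bass D# upward in close position it reads D#-F#-A-B#.

D# F# A B#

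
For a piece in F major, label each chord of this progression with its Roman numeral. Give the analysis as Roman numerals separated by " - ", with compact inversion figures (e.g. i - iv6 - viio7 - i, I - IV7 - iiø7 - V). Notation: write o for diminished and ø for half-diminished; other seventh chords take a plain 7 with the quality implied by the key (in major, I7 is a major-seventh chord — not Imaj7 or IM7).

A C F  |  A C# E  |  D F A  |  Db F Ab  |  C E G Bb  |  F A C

I6 - V/vi - vi - bVI - V7 - I

A-C-F: major triad on F = scale degree 1 → I6.
A-C#-E: a major triad on A, the applied dominant of vi → V/vi.
D-F-A has root D, degree 6 in F major, so vi.
Db-F-Ab: Db with this quality isn't in the key; it's bVI, borrowed from the parallel minor.
C-E-G-Bb: dominant seventh chord on C = scale degree 5 → V7.
F-A-C: major triad on F = scale degree 1 → I.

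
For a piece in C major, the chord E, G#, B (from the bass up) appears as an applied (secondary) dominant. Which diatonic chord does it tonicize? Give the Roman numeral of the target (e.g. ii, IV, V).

vi

The chord is a major triad on E.
A dominant resolves down a perfect fifth: E → A. In C major, A is scale degree 6, i.e. vi.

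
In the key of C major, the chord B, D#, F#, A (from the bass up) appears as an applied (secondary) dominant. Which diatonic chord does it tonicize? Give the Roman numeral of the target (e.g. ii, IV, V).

The chord is a dominant seventh chord on B.
A dominant resolves down a perfect fifth: B → E. In C major, E is scale degree 3, i.e. iii.

iii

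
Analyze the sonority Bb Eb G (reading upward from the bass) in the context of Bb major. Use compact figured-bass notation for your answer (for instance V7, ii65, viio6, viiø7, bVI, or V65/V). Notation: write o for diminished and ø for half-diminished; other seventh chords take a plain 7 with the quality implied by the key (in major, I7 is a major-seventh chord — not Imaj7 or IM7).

IV64

The pitches Eb-G-Bb form a major triad rooted on Eb.
Eb is scale degree 4 in Bb major, and a major triad on that degree is written IV.
With Bb in the bass the chord is in second inversion, so the figured bass is 64.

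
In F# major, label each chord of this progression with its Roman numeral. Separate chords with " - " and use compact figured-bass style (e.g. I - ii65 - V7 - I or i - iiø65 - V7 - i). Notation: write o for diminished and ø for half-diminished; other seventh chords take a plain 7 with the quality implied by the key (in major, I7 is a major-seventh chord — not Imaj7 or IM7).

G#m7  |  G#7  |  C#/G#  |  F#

G#m7: minor seventh chord on G# = scale degree 2 → ii7.
G#7: chromatic; G# is V of V, so V7/V.
C#/G#: root C# is the dominant; major triad there is V64.
F# has root F#, degree 1 in F# major, so I.

ii7 - V7/V - V64 - I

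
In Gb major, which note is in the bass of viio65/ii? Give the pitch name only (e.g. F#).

The applied chord viio65/ii is rooted on G: G-Bb-Db-Fb.
The figure 65 means first inversion — the third is in the bass.

Bb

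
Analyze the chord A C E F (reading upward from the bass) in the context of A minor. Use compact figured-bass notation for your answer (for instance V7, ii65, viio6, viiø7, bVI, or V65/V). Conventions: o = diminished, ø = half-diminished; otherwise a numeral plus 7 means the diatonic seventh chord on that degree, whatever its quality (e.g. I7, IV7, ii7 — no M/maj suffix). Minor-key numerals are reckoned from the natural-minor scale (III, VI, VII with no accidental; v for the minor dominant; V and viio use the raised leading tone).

The pitches F-A-C-E form a major seventh chord rooted on F.
In A minor, F is the submediant; the diatonic major seventh chord there is VI7.
With A in the bass the chord is in first inversion, so the figured bass is 65.

VI65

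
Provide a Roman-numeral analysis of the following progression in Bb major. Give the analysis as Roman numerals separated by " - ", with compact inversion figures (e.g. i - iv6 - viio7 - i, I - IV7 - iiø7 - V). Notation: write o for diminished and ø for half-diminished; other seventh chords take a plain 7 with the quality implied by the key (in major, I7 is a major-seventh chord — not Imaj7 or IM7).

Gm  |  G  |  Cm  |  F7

vi - V/ii - ii - V7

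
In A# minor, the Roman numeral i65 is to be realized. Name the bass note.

i in A# minor has root A#; the chord is A#-C#-E#-G#.
The figure 65 means first inversion — the third is in the bass.

C#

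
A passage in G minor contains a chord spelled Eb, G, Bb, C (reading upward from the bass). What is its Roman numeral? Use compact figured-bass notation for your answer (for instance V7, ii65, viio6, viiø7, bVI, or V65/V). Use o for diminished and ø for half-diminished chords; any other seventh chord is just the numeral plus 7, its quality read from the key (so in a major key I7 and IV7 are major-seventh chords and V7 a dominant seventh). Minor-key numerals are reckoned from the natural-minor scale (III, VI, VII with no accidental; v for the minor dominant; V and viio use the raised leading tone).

iv65

Stacked in thirds the chord is C-Eb-G-Bb: a minor seventh chord on C.
In G minor, C is the subdominant; the diatonic minor seventh chord there is iv7.
With Eb in the bass the chord is in first inversion, so the figured bass is 65.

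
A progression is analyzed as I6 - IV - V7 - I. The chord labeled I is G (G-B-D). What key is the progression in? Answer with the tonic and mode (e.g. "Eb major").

G major

The anchor chord is a major triad on G, labeled I.
If G is scale degree 1 and the mode makes that degree carry a major triad, the tonic is G and the mode is major.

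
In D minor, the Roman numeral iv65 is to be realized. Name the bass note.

Bb

iv in D minor has root G; the chord is G-Bb-D-F.
The figure 65 means first inversion — the third is in the bass.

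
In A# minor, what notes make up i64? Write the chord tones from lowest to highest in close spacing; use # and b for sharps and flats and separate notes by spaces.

E# A# C#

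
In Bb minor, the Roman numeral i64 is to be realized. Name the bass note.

F

i in Bb minor has root Bb; the chord is Bb-Db-F.
The figure 64 means second inversion — the fifth is in the bass.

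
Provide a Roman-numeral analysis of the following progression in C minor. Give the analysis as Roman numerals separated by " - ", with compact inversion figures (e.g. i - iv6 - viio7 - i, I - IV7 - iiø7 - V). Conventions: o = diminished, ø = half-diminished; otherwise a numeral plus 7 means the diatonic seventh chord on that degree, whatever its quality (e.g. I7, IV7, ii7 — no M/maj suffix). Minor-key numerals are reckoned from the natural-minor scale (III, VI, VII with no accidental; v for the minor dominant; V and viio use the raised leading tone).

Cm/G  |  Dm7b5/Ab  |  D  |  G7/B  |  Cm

i64 - iiø43 - V/V - V65 - i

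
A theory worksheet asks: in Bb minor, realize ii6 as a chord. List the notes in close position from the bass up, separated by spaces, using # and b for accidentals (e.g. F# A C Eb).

ii6 is the minor supertonic, borrowed from the parallel major (the Dorian ii). In Bb minor that root is C.
So the chord is C-Eb-G, a minor triad.
With the 6 figure the chord is in first inversion; from the bass Eb upward in close position it reads Eb-G-C.

Eb G C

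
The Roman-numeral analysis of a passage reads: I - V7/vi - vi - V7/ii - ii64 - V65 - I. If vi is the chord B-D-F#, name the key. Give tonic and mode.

The anchor chord is a minor triad on B, labeled vi.
If B is scale degree 6 and the mode makes that degree carry a minor triad, the tonic is D and the mode is major.

D major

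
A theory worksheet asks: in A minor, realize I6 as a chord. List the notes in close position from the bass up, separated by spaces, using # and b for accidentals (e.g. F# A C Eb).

Scale degree 1 in A minor is A; here the chord built on it is altered to a major triad. I6 is the major tonic (Picardy third), borrowed from the parallel major.
So the chord is A-C#-E, a major triad.
With the 6 figure the chord is in first inversion; from the bass C# upward in close position it reads C#-E-A.

C# E A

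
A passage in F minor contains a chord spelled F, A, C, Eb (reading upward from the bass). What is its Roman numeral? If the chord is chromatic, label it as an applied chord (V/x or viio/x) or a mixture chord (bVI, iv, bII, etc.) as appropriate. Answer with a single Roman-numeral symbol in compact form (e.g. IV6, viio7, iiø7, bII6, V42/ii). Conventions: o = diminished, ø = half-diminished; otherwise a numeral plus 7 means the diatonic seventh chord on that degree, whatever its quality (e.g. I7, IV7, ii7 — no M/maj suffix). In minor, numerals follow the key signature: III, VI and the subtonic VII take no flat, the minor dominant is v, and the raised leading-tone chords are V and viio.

The pitches F-A-C-Eb form a dominant seventh chord rooted on F.
F is not a diatonic chord root with this quality in F minor, but it lies a perfect fifth above Bb (iv), so the chord functions as an applied dominant of iv.

V7/iv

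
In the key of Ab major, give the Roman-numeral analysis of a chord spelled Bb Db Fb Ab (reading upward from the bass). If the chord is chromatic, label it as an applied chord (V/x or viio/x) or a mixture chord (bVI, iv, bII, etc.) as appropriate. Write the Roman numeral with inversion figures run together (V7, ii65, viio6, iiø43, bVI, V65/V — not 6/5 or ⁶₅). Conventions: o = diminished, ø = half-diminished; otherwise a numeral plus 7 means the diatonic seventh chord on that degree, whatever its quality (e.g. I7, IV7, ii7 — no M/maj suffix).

iiø7

Stacked in thirds the chord is Bb-Db-Fb-Ab: a half-diminished seventh chord on Bb.
Bb is the second degree of Ab major. This is the half-diminished supertonic seventh, borrowed from the parallel minor.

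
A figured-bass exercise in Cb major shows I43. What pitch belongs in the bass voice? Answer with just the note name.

I in Cb major has root Cb; the chord is Cb-Eb-Gb-Bb.
The figure 43 means second inversion — the fifth is in the bass.

Gb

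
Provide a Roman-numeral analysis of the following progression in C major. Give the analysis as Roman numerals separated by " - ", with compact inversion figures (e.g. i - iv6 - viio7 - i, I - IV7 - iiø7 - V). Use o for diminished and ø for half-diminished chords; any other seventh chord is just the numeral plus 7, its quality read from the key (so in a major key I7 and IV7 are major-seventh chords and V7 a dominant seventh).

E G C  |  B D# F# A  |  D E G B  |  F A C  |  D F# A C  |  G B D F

I6 - V7/iii - iii42 - IV - V7/V - V7

E-G-C: root C is the tonic; major triad there is I6.
B-D#-F#-A is the secondary dominant of iii (dominant seventh chord on B): V7/iii.
D-E-G-B has root E, degree 3 in C major, so iii42.
F-A-C: root F is the subdominant; major triad there is IV.
D-F#-A-C is the secondary dominant of V (dominant seventh chord on D): V7/V.
G-B-D-F: root G is the dominant; dominant seventh chord there is V7.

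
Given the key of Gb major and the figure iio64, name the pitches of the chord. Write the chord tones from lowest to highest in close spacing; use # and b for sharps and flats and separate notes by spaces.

Ebb Ab Cb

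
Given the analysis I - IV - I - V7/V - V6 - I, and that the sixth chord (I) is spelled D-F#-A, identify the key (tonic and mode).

The chord D is a major triad rooted on D; its label is I.
If D is scale degree 1 and the mode makes that degree carry a major triad, the tonic is D and the mode is major.

D major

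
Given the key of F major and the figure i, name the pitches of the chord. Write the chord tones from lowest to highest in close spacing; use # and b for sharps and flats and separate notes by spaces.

i is the minor tonic, borrowed from the parallel minor. In F major that root is F.
So the chord is F-Ab-C, a minor triad.

F Ab C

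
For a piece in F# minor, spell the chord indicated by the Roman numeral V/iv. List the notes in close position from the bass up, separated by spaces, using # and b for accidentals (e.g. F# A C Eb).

F# A# C#

The slash means an applied dominant: we want the dominant of iv. In F# minor, iv is B minor, and its dominant is built on F#.
Building a major triad on F# gives F#-A#-C#.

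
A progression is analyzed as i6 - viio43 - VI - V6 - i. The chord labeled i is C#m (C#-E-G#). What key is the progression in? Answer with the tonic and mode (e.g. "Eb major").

C# minor

The chord C#m is a minor triad rooted on C#; its label is i.
If C# is scale degree 1 and the mode makes that degree carry a minor triad, the tonic is C# and the mode is minor.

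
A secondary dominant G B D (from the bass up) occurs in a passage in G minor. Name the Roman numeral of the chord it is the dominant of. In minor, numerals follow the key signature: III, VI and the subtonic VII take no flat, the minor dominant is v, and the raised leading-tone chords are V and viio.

iv

The chord is a major triad on G.
A dominant resolves down a perfect fifth: G → C. In G minor, C is scale degree 4, i.e. iv.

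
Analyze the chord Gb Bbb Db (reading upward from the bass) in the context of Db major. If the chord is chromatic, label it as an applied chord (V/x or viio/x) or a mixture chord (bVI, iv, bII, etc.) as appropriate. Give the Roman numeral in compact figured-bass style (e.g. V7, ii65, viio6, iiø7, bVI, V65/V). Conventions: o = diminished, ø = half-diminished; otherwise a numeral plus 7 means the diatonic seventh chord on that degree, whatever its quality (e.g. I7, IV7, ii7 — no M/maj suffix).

The pitches Gb-Bbb-Db form a minor triad rooted on Gb.
Gb is the fourth degree of Db major. This is the minor subdominant, borrowed from the parallel minor.

iv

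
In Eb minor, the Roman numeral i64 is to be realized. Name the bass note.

i in Eb minor has root Eb; the chord is Eb-Gb-Bb.
The figure 64 means second inversion — the fifth is in the bass.

Bb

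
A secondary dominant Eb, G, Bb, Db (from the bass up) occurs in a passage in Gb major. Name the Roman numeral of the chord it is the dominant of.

The chord is a dominant seventh chord on Eb.
A dominant resolves down a perfect fifth: Eb → Ab. In Gb major, Ab is scale degree 2, i.e. ii.

ii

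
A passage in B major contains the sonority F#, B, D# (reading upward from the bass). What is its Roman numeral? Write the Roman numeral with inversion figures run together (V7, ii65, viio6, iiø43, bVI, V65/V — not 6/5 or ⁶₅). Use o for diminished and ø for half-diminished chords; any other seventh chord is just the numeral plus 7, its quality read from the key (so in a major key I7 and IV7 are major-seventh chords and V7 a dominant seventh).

The pitches B-D#-F# form a major triad rooted on B.
In B major, B is the tonic; the diatonic major triad there is I.
With F# in the bass the chord is in second inversion, so the figured bass is 64.

I64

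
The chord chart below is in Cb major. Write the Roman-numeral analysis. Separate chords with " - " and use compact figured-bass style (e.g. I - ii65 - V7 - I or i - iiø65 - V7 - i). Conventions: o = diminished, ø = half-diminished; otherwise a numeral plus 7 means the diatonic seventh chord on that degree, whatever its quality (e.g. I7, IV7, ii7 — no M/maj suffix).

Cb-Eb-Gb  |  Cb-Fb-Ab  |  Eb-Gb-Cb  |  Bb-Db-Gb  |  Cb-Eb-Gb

I - IV64 - I6 - V6 - I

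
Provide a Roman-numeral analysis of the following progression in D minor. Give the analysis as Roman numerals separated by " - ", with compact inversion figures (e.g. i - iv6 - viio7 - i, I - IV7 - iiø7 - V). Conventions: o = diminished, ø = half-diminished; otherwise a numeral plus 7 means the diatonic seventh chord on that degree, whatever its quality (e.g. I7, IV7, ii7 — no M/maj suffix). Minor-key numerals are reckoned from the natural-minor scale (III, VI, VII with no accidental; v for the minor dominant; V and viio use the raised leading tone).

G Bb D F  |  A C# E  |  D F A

iv7 - V - i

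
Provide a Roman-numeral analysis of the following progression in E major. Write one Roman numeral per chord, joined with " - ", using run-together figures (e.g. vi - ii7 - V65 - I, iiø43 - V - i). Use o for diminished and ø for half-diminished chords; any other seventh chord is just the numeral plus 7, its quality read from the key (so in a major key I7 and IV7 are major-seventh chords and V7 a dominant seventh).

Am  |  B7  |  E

iv - V7 - I

Am: minor triad on A — chromatic; iv (borrowed from the parallel minor).
B7: root B is the dominant; dominant seventh chord there is V7.
E has root E, degree 1 in E major, so I.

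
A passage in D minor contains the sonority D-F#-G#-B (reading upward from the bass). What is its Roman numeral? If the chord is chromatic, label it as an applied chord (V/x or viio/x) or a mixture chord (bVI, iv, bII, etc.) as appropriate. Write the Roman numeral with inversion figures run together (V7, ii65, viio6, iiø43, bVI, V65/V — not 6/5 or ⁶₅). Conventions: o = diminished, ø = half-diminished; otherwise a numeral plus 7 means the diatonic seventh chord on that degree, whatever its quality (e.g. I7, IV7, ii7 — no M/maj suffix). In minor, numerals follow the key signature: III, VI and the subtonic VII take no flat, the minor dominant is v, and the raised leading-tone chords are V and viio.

The pitches G#-B-D-F# form a half-diminished seventh chord rooted on G#.
G# sits a half step below A (V in D minor); a diminished chord there is the applied leading-tone chord of V.
With D in the bass the chord is in second inversion, so the figured bass is 43.

viiø43/V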